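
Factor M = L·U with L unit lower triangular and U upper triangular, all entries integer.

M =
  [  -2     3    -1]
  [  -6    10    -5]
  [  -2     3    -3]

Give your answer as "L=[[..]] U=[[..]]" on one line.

L=[[1,0,0],[3,1,0],[1,0,1]] U=[[-2,3,-1],[0,1,-2],[0,0,-2]]

  R1 -= 3·R0 → [0,1,-2]
  R2 -= 1·R0 → [0,0,-2]
  R2 -= 0·R1 → [0,0,-2]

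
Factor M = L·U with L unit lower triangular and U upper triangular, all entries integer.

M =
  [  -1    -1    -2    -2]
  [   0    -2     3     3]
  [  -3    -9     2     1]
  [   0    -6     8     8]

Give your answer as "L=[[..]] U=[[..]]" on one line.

L=[[1,0,0,0],[0,1,0,0],[3,3,1,0],[0,3,1,1]] U=[[-1,-1,-2,-2],[0,-2,3,3],[0,0,-1,-2],[0,0,0,1]]

  R1 -= 0·R0 → [0,-2,3,3]
  R2 -= 3·R0 → [0,-6,8,7]
  R3 -= 0·R0 → [0,-6,8,8]
  R2 -= 3·R1 → [0,0,-1,-2]
  R3 -= 3·R1 → [0,0,-1,-1]
  R3 -= 1·R2 → [0,0,0,1]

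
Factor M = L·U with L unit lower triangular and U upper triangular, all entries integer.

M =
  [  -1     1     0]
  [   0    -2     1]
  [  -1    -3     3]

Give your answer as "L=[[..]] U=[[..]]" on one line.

  row1 -= 0·row0 → [0,-2,1]
  row2 -= 1·row0 → [0,-4,3]
  row2 -= 2·row1 → [0,0,1]

L=[[1,0,0],[0,1,0],[1,2,1]] U=[[-1,1,0],[0,-2,1],[0,0,1]]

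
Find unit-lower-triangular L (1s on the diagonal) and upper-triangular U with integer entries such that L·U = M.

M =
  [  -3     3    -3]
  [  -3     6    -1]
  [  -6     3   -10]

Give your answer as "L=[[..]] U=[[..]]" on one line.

  R1 -= 1·R0 → [0,3,2]
  R2 -= 2·R0 → [0,-3,-4]
  R2 -= -1·R1 → [0,0,-2]

L=[[1,0,0],[1,1,0],[2,-1,1]] U=[[-3,3,-3],[0,3,2],[0,0,-2]]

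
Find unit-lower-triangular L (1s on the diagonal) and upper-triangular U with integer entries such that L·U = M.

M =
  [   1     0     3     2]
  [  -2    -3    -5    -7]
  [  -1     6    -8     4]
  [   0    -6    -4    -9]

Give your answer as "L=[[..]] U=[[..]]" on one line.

L=[[1,0,0,0],[-2,1,0,0],[-1,-2,1,0],[0,2,2,1]] U=[[1,0,3,2],[0,-3,1,-3],[0,0,-3,0],[0,0,0,-3]]

  row1 -= -2·row0 → [0,-3,1,-3]
  row2 -= -1·row0 → [0,6,-5,6]
  row3 -= 0·row0 → [0,-6,-4,-9]
  row2 -= -2·row1 → [0,0,-3,0]
  row3 -= 2·row1 → [0,0,-6,-3]
  row3 -= 2·row2 → [0,0,0,-3]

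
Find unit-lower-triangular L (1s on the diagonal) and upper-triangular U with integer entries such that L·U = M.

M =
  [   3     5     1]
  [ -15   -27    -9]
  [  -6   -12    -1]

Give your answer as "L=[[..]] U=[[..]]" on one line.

L=[[1,0,0],[-5,1,0],[-2,1,1]] U=[[3,5,1],[0,-2,-4],[0,0,5]]

  R1 -= -5·R0 → [0,-2,-4]
  R2 -= -2·R0 → [0,-2,1]
  R2 -= 1·R1 → [0,0,5]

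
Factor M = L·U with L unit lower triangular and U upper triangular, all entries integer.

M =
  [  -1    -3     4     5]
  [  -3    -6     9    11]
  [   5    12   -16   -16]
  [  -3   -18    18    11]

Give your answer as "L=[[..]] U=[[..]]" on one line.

  R1 -= 3·R0 → [0,3,-3,-4]
  R2 -= -5·R0 → [0,-3,4,9]
  R3 -= 3·R0 → [0,-9,6,-4]
  R2 -= -1·R1 → [0,0,1,5]
  R3 -= -3·R1 → [0,0,-3,-16]
  R3 -= -3·R2 → [0,0,0,-1]

L=[[1,0,0,0],[3,1,0,0],[-5,-1,1,0],[3,-3,-3,1]] U=[[-1,-3,4,5],[0,3,-3,-4],[0,0,1,5],[0,0,0,-1]]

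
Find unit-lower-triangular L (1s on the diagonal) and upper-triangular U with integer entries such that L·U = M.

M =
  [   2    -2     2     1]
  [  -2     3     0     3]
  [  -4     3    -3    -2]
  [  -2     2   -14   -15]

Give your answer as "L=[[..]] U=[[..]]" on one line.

  row1 -= -1·row0 → [0,1,2,4]
  row2 -= -2·row0 → [0,-1,1,0]
  row3 -= -1·row0 → [0,0,-12,-14]
  row2 -= -1·row1 → [0,0,3,4]
  row3 -= 0·row1 → [0,0,-12,-14]
  row3 -= -4·row2 → [0,0,0,2]

L=[[1,0,0,0],[-1,1,0,0],[-2,-1,1,0],[-1,0,-4,1]] U=[[2,-2,2,1],[0,1,2,4],[0,0,3,4],[0,0,0,2]]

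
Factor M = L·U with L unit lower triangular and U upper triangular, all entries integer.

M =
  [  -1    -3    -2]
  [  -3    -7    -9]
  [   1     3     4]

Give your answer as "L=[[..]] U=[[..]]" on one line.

  R1 -= 3·R0 → [0,2,-3]
  R2 -= -1·R0 → [0,0,2]
  R2 -= 0·R1 → [0,0,2]

L=[[1,0,0],[3,1,0],[-1,0,1]] U=[[-1,-3,-2],[0,2,-3],[0,0,2]]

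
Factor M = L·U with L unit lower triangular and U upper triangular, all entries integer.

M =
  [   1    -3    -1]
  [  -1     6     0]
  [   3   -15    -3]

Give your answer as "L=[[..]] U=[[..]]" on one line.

L=[[1,0,0],[-1,1,0],[3,-2,1]] U=[[1,-3,-1],[0,3,-1],[0,0,-2]]

  row1 -= -1·row0 → [0,3,-1]
  row2 -= 3·row0 → [0,-6,0]
  row2 -= -2·row1 → [0,0,-2]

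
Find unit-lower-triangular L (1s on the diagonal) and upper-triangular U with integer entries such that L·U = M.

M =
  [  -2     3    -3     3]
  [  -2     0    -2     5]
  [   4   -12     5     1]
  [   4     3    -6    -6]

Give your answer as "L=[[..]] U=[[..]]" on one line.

  R1 -= 1·R0 → [0,-3,1,2]
  R2 -= -2·R0 → [0,-6,-1,7]
  R3 -= -2·R0 → [0,9,-12,0]
  R2 -= 2·R1 → [0,0,-3,3]
  R3 -= -3·R1 → [0,0,-9,6]
  R3 -= 3·R2 → [0,0,0,-3]

L=[[1,0,0,0],[1,1,0,0],[-2,2,1,0],[-2,-3,3,1]] U=[[-2,3,-3,3],[0,-3,1,2],[0,0,-3,3],[0,0,0,-3]]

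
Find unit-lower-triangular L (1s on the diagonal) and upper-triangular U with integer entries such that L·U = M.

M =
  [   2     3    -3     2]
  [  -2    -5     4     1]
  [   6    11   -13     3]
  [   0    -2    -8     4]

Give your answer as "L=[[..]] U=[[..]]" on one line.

L=[[1,0,0,0],[-1,1,0,0],[3,-1,1,0],[0,1,3,1]] U=[[2,3,-3,2],[0,-2,1,3],[0,0,-3,0],[0,0,0,1]]

  r1 -= -1·r0 → [0,-2,1,3]
  r2 -= 3·r0 → [0,2,-4,-3]
  r3 -= 0·r0 → [0,-2,-8,4]
  r2 -= -1·r1 → [0,0,-3,0]
  r3 -= 1·r1 → [0,0,-9,1]
  r3 -= 3·r2 → [0,0,0,1]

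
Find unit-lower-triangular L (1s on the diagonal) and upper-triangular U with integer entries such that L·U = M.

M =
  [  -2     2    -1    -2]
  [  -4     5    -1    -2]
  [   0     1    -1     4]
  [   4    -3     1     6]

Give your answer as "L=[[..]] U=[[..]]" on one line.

L=[[1,0,0,0],[2,1,0,0],[0,1,1,0],[-2,1,1,1]] U=[[-2,2,-1,-2],[0,1,1,2],[0,0,-2,2],[0,0,0,-2]]

  row1 -= 2·row0 → [0,1,1,2]
  row2 -= 0·row0 → [0,1,-1,4]
  row3 -= -2·row0 → [0,1,-1,2]
  row2 -= 1·row1 → [0,0,-2,2]
  row3 -= 1·row1 → [0,0,-2,0]
  row3 -= 1·row2 → [0,0,0,-2]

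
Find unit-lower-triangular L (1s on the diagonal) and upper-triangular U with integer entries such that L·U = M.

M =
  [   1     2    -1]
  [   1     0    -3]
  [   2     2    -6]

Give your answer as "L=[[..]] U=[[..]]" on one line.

  R1 -= 1·R0 → [0,-2,-2]
  R2 -= 2·R0 → [0,-2,-4]
  R2 -= 1·R1 → [0,0,-2]

L=[[1,0,0],[1,1,0],[2,1,1]] U=[[1,2,-1],[0,-2,-2],[0,0,-2]]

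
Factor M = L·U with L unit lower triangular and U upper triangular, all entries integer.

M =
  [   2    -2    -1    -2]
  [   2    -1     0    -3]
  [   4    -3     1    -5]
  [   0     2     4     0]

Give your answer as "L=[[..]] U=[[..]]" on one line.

  row1 -= 1·row0 → [0,1,1,-1]
  row2 -= 2·row0 → [0,1,3,-1]
  row3 -= 0·row0 → [0,2,4,0]
  row2 -= 1·row1 → [0,0,2,0]
  row3 -= 2·row1 → [0,0,2,2]
  row3 -= 1·row2 → [0,0,0,2]

L=[[1,0,0,0],[1,1,0,0],[2,1,1,0],[0,2,1,1]] U=[[2,-2,-1,-2],[0,1,1,-1],[0,0,2,0],[0,0,0,2]]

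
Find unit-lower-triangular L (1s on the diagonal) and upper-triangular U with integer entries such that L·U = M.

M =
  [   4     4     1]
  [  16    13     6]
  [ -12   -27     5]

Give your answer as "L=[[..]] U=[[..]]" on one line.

  r1 -= 4·r0 → [0,-3,2]
  r2 -= -3·r0 → [0,-15,8]
  r2 -= 5·r1 → [0,0,-2]

L=[[1,0,0],[4,1,0],[-3,5,1]] U=[[4,4,1],[0,-3,2],[0,0,-2]]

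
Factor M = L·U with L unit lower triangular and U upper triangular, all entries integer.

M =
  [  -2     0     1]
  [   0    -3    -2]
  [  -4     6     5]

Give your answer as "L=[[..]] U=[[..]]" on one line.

L=[[1,0,0],[0,1,0],[2,-2,1]] U=[[-2,0,1],[0,-3,-2],[0,0,-1]]

  r1 -= 0·r0 → [0,-3,-2]
  r2 -= 2·r0 → [0,6,3]
  r2 -= -2·r1 → [0,0,-1]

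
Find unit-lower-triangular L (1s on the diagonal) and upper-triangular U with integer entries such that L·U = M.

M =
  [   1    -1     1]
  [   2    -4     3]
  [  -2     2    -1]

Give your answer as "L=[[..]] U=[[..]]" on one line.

L=[[1,0,0],[2,1,0],[-2,0,1]] U=[[1,-1,1],[0,-2,1],[0,0,1]]

  r1 -= 2·r0 → [0,-2,1]
  r2 -= -2·r0 → [0,0,1]
  r2 -= 0·r1 → [0,0,1]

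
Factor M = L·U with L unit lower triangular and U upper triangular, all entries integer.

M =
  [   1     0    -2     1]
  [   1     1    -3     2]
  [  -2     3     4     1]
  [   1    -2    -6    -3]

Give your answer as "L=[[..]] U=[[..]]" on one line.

L=[[1,0,0,0],[1,1,0,0],[-2,3,1,0],[1,-2,-2,1]] U=[[1,0,-2,1],[0,1,-1,1],[0,0,3,0],[0,0,0,-2]]

  r1 -= 1·r0 → [0,1,-1,1]
  r2 -= -2·r0 → [0,3,0,3]
  r3 -= 1·r0 → [0,-2,-4,-4]
  r2 -= 3·r1 → [0,0,3,0]
  r3 -= -2·r1 → [0,0,-6,-2]
  r3 -= -2·r2 → [0,0,0,-2]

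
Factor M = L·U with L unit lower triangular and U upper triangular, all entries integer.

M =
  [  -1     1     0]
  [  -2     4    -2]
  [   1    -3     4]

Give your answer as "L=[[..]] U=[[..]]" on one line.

  row1 -= 2·row0 → [0,2,-2]
  row2 -= -1·row0 → [0,-2,4]
  row2 -= -1·row1 → [0,0,2]

L=[[1,0,0],[2,1,0],[-1,-1,1]] U=[[-1,1,0],[0,2,-2],[0,0,2]]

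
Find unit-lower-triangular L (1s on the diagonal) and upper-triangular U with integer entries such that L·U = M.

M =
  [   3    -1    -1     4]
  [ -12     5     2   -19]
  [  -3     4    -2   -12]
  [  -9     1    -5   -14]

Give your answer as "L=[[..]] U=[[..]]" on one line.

  R1 -= -4·R0 → [0,1,-2,-3]
  R2 -= -1·R0 → [0,3,-3,-8]
  R3 -= -3·R0 → [0,-2,-8,-2]
  R2 -= 3·R1 → [0,0,3,1]
  R3 -= -2·R1 → [0,0,-12,-8]
  R3 -= -4·R2 → [0,0,0,-4]

L=[[1,0,0,0],[-4,1,0,0],[-1,3,1,0],[-3,-2,-4,1]] U=[[3,-1,-1,4],[0,1,-2,-3],[0,0,3,1],[0,0,0,-4]]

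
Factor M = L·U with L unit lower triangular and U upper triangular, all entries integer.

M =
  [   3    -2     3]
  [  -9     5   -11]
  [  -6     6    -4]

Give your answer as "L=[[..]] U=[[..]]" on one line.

L=[[1,0,0],[-3,1,0],[-2,-2,1]] U=[[3,-2,3],[0,-1,-2],[0,0,-2]]

  row1 -= -3·row0 → [0,-1,-2]
  row2 -= -2·row0 → [0,2,2]
  row2 -= -2·row1 → [0,0,-2]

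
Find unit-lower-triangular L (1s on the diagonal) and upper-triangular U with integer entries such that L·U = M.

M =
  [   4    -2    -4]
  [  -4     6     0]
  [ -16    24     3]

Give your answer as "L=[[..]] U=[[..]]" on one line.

L=[[1,0,0],[-1,1,0],[-4,4,1]] U=[[4,-2,-4],[0,4,-4],[0,0,3]]

  R1 -= -1·R0 → [0,4,-4]
  R2 -= -4·R0 → [0,16,-13]
  R2 -= 4·R1 → [0,0,3]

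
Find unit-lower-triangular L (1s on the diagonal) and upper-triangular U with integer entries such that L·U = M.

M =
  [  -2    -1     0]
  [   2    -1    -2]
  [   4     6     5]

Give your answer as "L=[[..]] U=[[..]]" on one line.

  R1 -= -1·R0 → [0,-2,-2]
  R2 -= -2·R0 → [0,4,5]
  R2 -= -2·R1 → [0,0,1]

L=[[1,0,0],[-1,1,0],[-2,-2,1]] U=[[-2,-1,0],[0,-2,-2],[0,0,1]]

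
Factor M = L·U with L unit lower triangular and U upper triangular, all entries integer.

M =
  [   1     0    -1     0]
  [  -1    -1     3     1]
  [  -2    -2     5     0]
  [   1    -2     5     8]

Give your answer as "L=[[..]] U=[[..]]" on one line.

L=[[1,0,0,0],[-1,1,0,0],[-2,2,1,0],[1,2,-2,1]] U=[[1,0,-1,0],[0,-1,2,1],[0,0,-1,-2],[0,0,0,2]]

  r1 -= -1·r0 → [0,-1,2,1]
  r2 -= -2·r0 → [0,-2,3,0]
  r3 -= 1·r0 → [0,-2,6,8]
  r2 -= 2·r1 → [0,0,-1,-2]
  r3 -= 2·r1 → [0,0,2,6]
  r3 -= -2·r2 → [0,0,0,2]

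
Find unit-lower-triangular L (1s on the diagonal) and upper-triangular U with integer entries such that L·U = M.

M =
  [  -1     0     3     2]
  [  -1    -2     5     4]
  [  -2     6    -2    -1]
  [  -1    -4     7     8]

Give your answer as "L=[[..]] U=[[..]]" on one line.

  r1 -= 1·r0 → [0,-2,2,2]
  r2 -= 2·r0 → [0,6,-8,-5]
  r3 -= 1·r0 → [0,-4,4,6]
  r2 -= -3·r1 → [0,0,-2,1]
  r3 -= 2·r1 → [0,0,0,2]
  r3 -= 0·r2 → [0,0,0,2]

L=[[1,0,0,0],[1,1,0,0],[2,-3,1,0],[1,2,0,1]] U=[[-1,0,3,2],[0,-2,2,2],[0,0,-2,1],[0,0,0,2]]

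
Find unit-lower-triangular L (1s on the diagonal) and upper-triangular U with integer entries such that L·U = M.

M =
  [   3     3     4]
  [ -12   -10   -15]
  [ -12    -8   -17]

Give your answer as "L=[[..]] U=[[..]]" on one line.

L=[[1,0,0],[-4,1,0],[-4,2,1]] U=[[3,3,4],[0,2,1],[0,0,-3]]

  r1 -= -4·r0 → [0,2,1]
  r2 -= -4·r0 → [0,4,-1]
  r2 -= 2·r1 → [0,0,-3]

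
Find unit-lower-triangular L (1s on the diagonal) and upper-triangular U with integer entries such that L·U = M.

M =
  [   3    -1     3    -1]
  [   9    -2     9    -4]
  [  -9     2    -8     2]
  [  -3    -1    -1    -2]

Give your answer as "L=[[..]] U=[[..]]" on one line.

L=[[1,0,0,0],[3,1,0,0],[-3,-1,1,0],[-1,-2,2,1]] U=[[3,-1,3,-1],[0,1,0,-1],[0,0,1,-2],[0,0,0,-1]]

  row1 -= 3·row0 → [0,1,0,-1]
  row2 -= -3·row0 → [0,-1,1,-1]
  row3 -= -1·row0 → [0,-2,2,-3]
  row2 -= -1·row1 → [0,0,1,-2]
  row3 -= -2·row1 → [0,0,2,-5]
  row3 -= 2·row2 → [0,0,0,-1]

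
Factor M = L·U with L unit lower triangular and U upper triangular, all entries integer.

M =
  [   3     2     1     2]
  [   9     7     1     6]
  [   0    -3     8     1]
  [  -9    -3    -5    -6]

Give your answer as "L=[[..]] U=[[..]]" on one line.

  R1 -= 3·R0 → [0,1,-2,0]
  R2 -= 0·R0 → [0,-3,8,1]
  R3 -= -3·R0 → [0,3,-2,0]
  R2 -= -3·R1 → [0,0,2,1]
  R3 -= 3·R1 → [0,0,4,0]
  R3 -= 2·R2 → [0,0,0,-2]

L=[[1,0,0,0],[3,1,0,0],[0,-3,1,0],[-3,3,2,1]] U=[[3,2,1,2],[0,1,-2,0],[0,0,2,1],[0,0,0,-2]]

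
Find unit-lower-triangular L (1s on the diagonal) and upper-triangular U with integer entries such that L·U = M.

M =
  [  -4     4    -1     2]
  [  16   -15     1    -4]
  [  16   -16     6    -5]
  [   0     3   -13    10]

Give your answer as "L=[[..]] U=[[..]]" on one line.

  r1 -= -4·r0 → [0,1,-3,4]
  r2 -= -4·r0 → [0,0,2,3]
  r3 -= 0·r0 → [0,3,-13,10]
  r2 -= 0·r1 → [0,0,2,3]
  r3 -= 3·r1 → [0,0,-4,-2]
  r3 -= -2·r2 → [0,0,0,4]

L=[[1,0,0,0],[-4,1,0,0],[-4,0,1,0],[0,3,-2,1]] U=[[-4,4,-1,2],[0,1,-3,4],[0,0,2,3],[0,0,0,4]]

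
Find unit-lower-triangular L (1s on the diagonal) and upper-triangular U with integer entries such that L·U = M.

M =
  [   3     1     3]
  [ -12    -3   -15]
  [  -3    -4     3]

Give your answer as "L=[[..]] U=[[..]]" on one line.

L=[[1,0,0],[-4,1,0],[-1,-3,1]] U=[[3,1,3],[0,1,-3],[0,0,-3]]

  r1 -= -4·r0 → [0,1,-3]
  r2 -= -1·r0 → [0,-3,6]
  r2 -= -3·r1 → [0,0,-3]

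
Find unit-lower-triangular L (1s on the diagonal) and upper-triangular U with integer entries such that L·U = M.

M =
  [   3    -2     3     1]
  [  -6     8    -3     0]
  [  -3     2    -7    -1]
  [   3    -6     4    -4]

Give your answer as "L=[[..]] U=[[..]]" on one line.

L=[[1,0,0,0],[-2,1,0,0],[-1,0,1,0],[1,-1,-1,1]] U=[[3,-2,3,1],[0,4,3,2],[0,0,-4,0],[0,0,0,-3]]

  R1 -= -2·R0 → [0,4,3,2]
  R2 -= -1·R0 → [0,0,-4,0]
  R3 -= 1·R0 → [0,-4,1,-5]
  R2 -= 0·R1 → [0,0,-4,0]
  R3 -= -1·R1 → [0,0,4,-3]
  R3 -= -1·R2 → [0,0,0,-3]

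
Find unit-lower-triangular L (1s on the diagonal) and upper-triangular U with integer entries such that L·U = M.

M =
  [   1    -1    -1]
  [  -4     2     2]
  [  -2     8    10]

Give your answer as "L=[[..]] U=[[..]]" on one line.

  row1 -= -4·row0 → [0,-2,-2]
  row2 -= -2·row0 → [0,6,8]
  row2 -= -3·row1 → [0,0,2]

L=[[1,0,0],[-4,1,0],[-2,-3,1]] U=[[1,-1,-1],[0,-2,-2],[0,0,2]]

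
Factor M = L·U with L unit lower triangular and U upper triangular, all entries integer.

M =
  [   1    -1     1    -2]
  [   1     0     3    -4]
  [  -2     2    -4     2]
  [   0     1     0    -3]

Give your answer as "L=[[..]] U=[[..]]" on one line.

  r1 -= 1·r0 → [0,1,2,-2]
  r2 -= -2·r0 → [0,0,-2,-2]
  r3 -= 0·r0 → [0,1,0,-3]
  r2 -= 0·r1 → [0,0,-2,-2]
  r3 -= 1·r1 → [0,0,-2,-1]
  r3 -= 1·r2 → [0,0,0,1]

L=[[1,0,0,0],[1,1,0,0],[-2,0,1,0],[0,1,1,1]] U=[[1,-1,1,-2],[0,1,2,-2],[0,0,-2,-2],[0,0,0,1]]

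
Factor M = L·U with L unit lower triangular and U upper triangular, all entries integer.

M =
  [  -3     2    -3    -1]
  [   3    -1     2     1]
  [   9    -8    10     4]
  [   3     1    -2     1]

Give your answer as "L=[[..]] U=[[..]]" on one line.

  r1 -= -1·r0 → [0,1,-1,0]
  r2 -= -3·r0 → [0,-2,1,1]
  r3 -= -1·r0 → [0,3,-5,0]
  r2 -= -2·r1 → [0,0,-1,1]
  r3 -= 3·r1 → [0,0,-2,0]
  r3 -= 2·r2 → [0,0,0,-2]

L=[[1,0,0,0],[-1,1,0,0],[-3,-2,1,0],[-1,3,2,1]] U=[[-3,2,-3,-1],[0,1,-1,0],[0,0,-1,1],[0,0,0,-2]]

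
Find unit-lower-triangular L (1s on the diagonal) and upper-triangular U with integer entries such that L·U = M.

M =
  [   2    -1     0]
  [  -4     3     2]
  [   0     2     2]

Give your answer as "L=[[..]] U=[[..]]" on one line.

L=[[1,0,0],[-2,1,0],[0,2,1]] U=[[2,-1,0],[0,1,2],[0,0,-2]]

  r1 -= -2·r0 → [0,1,2]
  r2 -= 0·r0 → [0,2,2]
  r2 -= 2·r1 → [0,0,-2]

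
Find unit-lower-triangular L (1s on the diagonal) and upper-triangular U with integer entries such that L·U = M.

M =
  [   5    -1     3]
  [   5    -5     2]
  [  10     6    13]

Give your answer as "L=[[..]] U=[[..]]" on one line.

  row1 -= 1·row0 → [0,-4,-1]
  row2 -= 2·row0 → [0,8,7]
  row2 -= -2·row1 → [0,0,5]

L=[[1,0,0],[1,1,0],[2,-2,1]] U=[[5,-1,3],[0,-4,-1],[0,0,5]]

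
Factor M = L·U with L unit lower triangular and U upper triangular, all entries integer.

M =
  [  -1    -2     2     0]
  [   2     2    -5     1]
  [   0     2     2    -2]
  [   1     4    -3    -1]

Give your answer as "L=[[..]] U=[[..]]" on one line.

L=[[1,0,0,0],[-2,1,0,0],[0,-1,1,0],[-1,-1,-2,1]] U=[[-1,-2,2,0],[0,-2,-1,1],[0,0,1,-1],[0,0,0,-2]]

  R1 -= -2·R0 → [0,-2,-1,1]
  R2 -= 0·R0 → [0,2,2,-2]
  R3 -= -1·R0 → [0,2,-1,-1]
  R2 -= -1·R1 → [0,0,1,-1]
  R3 -= -1·R1 → [0,0,-2,0]
  R3 -= -2·R2 → [0,0,0,-2]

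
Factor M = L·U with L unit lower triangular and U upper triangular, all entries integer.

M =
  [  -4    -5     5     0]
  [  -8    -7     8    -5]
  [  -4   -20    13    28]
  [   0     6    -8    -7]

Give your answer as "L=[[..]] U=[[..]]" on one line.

  r1 -= 2·r0 → [0,3,-2,-5]
  r2 -= 1·r0 → [0,-15,8,28]
  r3 -= 0·r0 → [0,6,-8,-7]
  r2 -= -5·r1 → [0,0,-2,3]
  r3 -= 2·r1 → [0,0,-4,3]
  r3 -= 2·r2 → [0,0,0,-3]

L=[[1,0,0,0],[2,1,0,0],[1,-5,1,0],[0,2,2,1]] U=[[-4,-5,5,0],[0,3,-2,-5],[0,0,-2,3],[0,0,0,-3]]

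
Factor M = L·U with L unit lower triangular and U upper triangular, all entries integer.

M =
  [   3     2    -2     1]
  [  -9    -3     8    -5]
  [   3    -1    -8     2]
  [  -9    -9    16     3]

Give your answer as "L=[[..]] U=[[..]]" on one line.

L=[[1,0,0,0],[-3,1,0,0],[1,-1,1,0],[-3,-1,-3,1]] U=[[3,2,-2,1],[0,3,2,-2],[0,0,-4,-1],[0,0,0,1]]

  r1 -= -3·r0 → [0,3,2,-2]
  r2 -= 1·r0 → [0,-3,-6,1]
  r3 -= -3·r0 → [0,-3,10,6]
  r2 -= -1·r1 → [0,0,-4,-1]
  r3 -= -1·r1 → [0,0,12,4]
  r3 -= -3·r2 → [0,0,0,1]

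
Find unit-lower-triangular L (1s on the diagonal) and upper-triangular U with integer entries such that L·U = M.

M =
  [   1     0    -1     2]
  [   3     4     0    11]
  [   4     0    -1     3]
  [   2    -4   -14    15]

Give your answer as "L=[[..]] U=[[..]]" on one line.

L=[[1,0,0,0],[3,1,0,0],[4,0,1,0],[2,-1,-3,1]] U=[[1,0,-1,2],[0,4,3,5],[0,0,3,-5],[0,0,0,1]]

  R1 -= 3·R0 → [0,4,3,5]
  R2 -= 4·R0 → [0,0,3,-5]
  R3 -= 2·R0 → [0,-4,-12,11]
  R2 -= 0·R1 → [0,0,3,-5]
  R3 -= -1·R1 → [0,0,-9,16]
  R3 -= -3·R2 → [0,0,0,1]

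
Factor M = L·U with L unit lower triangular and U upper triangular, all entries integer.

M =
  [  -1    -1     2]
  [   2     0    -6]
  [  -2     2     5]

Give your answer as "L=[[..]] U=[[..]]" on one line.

L=[[1,0,0],[-2,1,0],[2,-2,1]] U=[[-1,-1,2],[0,-2,-2],[0,0,-3]]

  r1 -= -2·r0 → [0,-2,-2]
  r2 -= 2·r0 → [0,4,1]
  r2 -= -2·r1 → [0,0,-3]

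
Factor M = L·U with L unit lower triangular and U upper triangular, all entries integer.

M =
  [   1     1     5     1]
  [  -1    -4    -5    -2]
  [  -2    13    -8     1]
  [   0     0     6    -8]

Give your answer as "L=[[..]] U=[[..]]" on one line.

L=[[1,0,0,0],[-1,1,0,0],[-2,-5,1,0],[0,0,3,1]] U=[[1,1,5,1],[0,-3,0,-1],[0,0,2,-2],[0,0,0,-2]]

  R1 -= -1·R0 → [0,-3,0,-1]
  R2 -= -2·R0 → [0,15,2,3]
  R3 -= 0·R0 → [0,0,6,-8]
  R2 -= -5·R1 → [0,0,2,-2]
  R3 -= 0·R1 → [0,0,6,-8]
  R3 -= 3·R2 → [0,0,0,-2]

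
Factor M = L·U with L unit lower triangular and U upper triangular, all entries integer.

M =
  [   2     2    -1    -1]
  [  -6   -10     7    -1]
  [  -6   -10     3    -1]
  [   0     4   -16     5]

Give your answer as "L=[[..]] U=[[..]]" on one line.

L=[[1,0,0,0],[-3,1,0,0],[-3,1,1,0],[0,-1,3,1]] U=[[2,2,-1,-1],[0,-4,4,-4],[0,0,-4,0],[0,0,0,1]]

  R1 -= -3·R0 → [0,-4,4,-4]
  R2 -= -3·R0 → [0,-4,0,-4]
  R3 -= 0·R0 → [0,4,-16,5]
  R2 -= 1·R1 → [0,0,-4,0]
  R3 -= -1·R1 → [0,0,-12,1]
  R3 -= 3·R2 → [0,0,0,1]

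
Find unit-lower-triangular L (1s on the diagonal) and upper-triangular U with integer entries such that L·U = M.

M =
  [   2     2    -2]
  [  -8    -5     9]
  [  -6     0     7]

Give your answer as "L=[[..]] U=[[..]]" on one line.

  R1 -= -4·R0 → [0,3,1]
  R2 -= -3·R0 → [0,6,1]
  R2 -= 2·R1 → [0,0,-1]

L=[[1,0,0],[-4,1,0],[-3,2,1]] U=[[2,2,-2],[0,3,1],[0,0,-1]]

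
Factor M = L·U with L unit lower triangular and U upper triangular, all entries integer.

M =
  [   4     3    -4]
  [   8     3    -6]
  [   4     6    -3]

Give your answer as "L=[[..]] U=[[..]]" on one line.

  r1 -= 2·r0 → [0,-3,2]
  r2 -= 1·r0 → [0,3,1]
  r2 -= -1·r1 → [0,0,3]

L=[[1,0,0],[2,1,0],[1,-1,1]] U=[[4,3,-4],[0,-3,2],[0,0,3]]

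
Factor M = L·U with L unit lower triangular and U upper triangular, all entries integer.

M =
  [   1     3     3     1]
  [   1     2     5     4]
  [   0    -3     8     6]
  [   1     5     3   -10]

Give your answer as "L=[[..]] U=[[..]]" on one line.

  R1 -= 1·R0 → [0,-1,2,3]
  R2 -= 0·R0 → [0,-3,8,6]
  R3 -= 1·R0 → [0,2,0,-11]
  R2 -= 3·R1 → [0,0,2,-3]
  R3 -= -2·R1 → [0,0,4,-5]
  R3 -= 2·R2 → [0,0,0,1]

L=[[1,0,0,0],[1,1,0,0],[0,3,1,0],[1,-2,2,1]] U=[[1,3,3,1],[0,-1,2,3],[0,0,2,-3],[0,0,0,1]]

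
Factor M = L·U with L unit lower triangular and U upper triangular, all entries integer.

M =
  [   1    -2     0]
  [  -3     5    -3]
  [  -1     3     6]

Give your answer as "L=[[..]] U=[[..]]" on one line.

L=[[1,0,0],[-3,1,0],[-1,-1,1]] U=[[1,-2,0],[0,-1,-3],[0,0,3]]

  row1 -= -3·row0 → [0,-1,-3]
  row2 -= -1·row0 → [0,1,6]
  row2 -= -1·row1 → [0,0,3]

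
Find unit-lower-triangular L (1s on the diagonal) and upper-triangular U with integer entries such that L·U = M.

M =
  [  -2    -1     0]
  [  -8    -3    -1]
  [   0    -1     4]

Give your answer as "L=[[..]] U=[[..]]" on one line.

  R1 -= 4·R0 → [0,1,-1]
  R2 -= 0·R0 → [0,-1,4]
  R2 -= -1·R1 → [0,0,3]

L=[[1,0,0],[4,1,0],[0,-1,1]] U=[[-2,-1,0],[0,1,-1],[0,0,3]]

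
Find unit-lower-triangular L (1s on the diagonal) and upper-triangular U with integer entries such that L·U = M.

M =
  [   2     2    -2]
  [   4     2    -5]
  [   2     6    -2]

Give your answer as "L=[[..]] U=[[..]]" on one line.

L=[[1,0,0],[2,1,0],[1,-2,1]] U=[[2,2,-2],[0,-2,-1],[0,0,-2]]

  R1 -= 2·R0 → [0,-2,-1]
  R2 -= 1·R0 → [0,4,0]
  R2 -= -2·R1 → [0,0,-2]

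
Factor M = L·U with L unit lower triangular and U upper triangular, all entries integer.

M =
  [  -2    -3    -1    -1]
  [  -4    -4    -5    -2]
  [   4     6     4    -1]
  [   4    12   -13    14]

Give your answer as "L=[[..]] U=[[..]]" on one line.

  R1 -= 2·R0 → [0,2,-3,0]
  R2 -= -2·R0 → [0,0,2,-3]
  R3 -= -2·R0 → [0,6,-15,12]
  R2 -= 0·R1 → [0,0,2,-3]
  R3 -= 3·R1 → [0,0,-6,12]
  R3 -= -3·R2 → [0,0,0,3]

L=[[1,0,0,0],[2,1,0,0],[-2,0,1,0],[-2,3,-3,1]] U=[[-2,-3,-1,-1],[0,2,-3,0],[0,0,2,-3],[0,0,0,3]]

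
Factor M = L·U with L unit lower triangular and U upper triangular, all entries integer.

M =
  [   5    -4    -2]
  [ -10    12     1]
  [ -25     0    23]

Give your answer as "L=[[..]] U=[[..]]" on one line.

L=[[1,0,0],[-2,1,0],[-5,-5,1]] U=[[5,-4,-2],[0,4,-3],[0,0,-2]]

  R1 -= -2·R0 → [0,4,-3]
  R2 -= -5·R0 → [0,-20,13]
  R2 -= -5·R1 → [0,0,-2]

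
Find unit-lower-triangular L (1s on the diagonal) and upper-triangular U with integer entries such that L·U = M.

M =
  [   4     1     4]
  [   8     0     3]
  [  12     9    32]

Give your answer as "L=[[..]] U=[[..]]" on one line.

  r1 -= 2·r0 → [0,-2,-5]
  r2 -= 3·r0 → [0,6,20]
  r2 -= -3·r1 → [0,0,5]

L=[[1,0,0],[2,1,0],[3,-3,1]] U=[[4,1,4],[0,-2,-5],[0,0,5]]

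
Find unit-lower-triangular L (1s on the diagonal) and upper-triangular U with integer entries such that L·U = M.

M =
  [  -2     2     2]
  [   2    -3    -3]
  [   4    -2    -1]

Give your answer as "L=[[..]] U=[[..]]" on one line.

  r1 -= -1·r0 → [0,-1,-1]
  r2 -= -2·r0 → [0,2,3]
  r2 -= -2·r1 → [0,0,1]

L=[[1,0,0],[-1,1,0],[-2,-2,1]] U=[[-2,2,2],[0,-1,-1],[0,0,1]]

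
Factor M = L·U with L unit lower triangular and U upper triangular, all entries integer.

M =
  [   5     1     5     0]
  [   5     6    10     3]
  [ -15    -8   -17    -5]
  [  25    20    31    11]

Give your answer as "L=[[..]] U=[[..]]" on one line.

  row1 -= 1·row0 → [0,5,5,3]
  row2 -= -3·row0 → [0,-5,-2,-5]
  row3 -= 5·row0 → [0,15,6,11]
  row2 -= -1·row1 → [0,0,3,-2]
  row3 -= 3·row1 → [0,0,-9,2]
  row3 -= -3·row2 → [0,0,0,-4]

L=[[1,0,0,0],[1,1,0,0],[-3,-1,1,0],[5,3,-3,1]] U=[[5,1,5,0],[0,5,5,3],[0,0,3,-2],[0,0,0,-4]]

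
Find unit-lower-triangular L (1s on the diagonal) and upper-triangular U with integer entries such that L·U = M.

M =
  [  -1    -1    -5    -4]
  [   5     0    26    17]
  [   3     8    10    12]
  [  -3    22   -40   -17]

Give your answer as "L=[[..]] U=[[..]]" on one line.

  row1 -= -5·row0 → [0,-5,1,-3]
  row2 -= -3·row0 → [0,5,-5,0]
  row3 -= 3·row0 → [0,25,-25,-5]
  row2 -= -1·row1 → [0,0,-4,-3]
  row3 -= -5·row1 → [0,0,-20,-20]
  row3 -= 5·row2 → [0,0,0,-5]

L=[[1,0,0,0],[-5,1,0,0],[-3,-1,1,0],[3,-5,5,1]] U=[[-1,-1,-5,-4],[0,-5,1,-3],[0,0,-4,-3],[0,0,0,-5]]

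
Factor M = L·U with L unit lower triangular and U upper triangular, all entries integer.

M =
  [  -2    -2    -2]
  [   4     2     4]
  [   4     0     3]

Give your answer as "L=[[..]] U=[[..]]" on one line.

L=[[1,0,0],[-2,1,0],[-2,2,1]] U=[[-2,-2,-2],[0,-2,0],[0,0,-1]]

  r1 -= -2·r0 → [0,-2,0]
  r2 -= -2·r0 → [0,-4,-1]
  r2 -= 2·r1 → [0,0,-1]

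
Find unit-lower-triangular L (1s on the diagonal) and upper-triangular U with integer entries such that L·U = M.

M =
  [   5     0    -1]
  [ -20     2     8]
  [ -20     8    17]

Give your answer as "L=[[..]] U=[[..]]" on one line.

  r1 -= -4·r0 → [0,2,4]
  r2 -= -4·r0 → [0,8,13]
  r2 -= 4·r1 → [0,0,-3]

L=[[1,0,0],[-4,1,0],[-4,4,1]] U=[[5,0,-1],[0,2,4],[0,0,-3]]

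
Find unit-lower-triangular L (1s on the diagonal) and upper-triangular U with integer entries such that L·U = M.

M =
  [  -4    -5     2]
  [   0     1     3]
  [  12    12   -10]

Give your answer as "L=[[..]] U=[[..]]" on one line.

  R1 -= 0·R0 → [0,1,3]
  R2 -= -3·R0 → [0,-3,-4]
  R2 -= -3·R1 → [0,0,5]

L=[[1,0,0],[0,1,0],[-3,-3,1]] U=[[-4,-5,2],[0,1,3],[0,0,5]]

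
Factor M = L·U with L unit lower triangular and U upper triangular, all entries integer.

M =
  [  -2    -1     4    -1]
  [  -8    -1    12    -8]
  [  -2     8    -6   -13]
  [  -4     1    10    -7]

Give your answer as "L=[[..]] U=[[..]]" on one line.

L=[[1,0,0,0],[4,1,0,0],[1,3,1,0],[2,1,3,1]] U=[[-2,-1,4,-1],[0,3,-4,-4],[0,0,2,0],[0,0,0,-1]]

  row1 -= 4·row0 → [0,3,-4,-4]
  row2 -= 1·row0 → [0,9,-10,-12]
  row3 -= 2·row0 → [0,3,2,-5]
  row2 -= 3·row1 → [0,0,2,0]
  row3 -= 1·row1 → [0,0,6,-1]
  row3 -= 3·row2 → [0,0,0,-1]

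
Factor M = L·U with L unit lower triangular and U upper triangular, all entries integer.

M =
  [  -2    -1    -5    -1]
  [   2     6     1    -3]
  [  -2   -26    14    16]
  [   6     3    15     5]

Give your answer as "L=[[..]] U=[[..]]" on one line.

L=[[1,0,0,0],[-1,1,0,0],[1,-5,1,0],[-3,0,0,1]] U=[[-2,-1,-5,-1],[0,5,-4,-4],[0,0,-1,-3],[0,0,0,2]]

  row1 -= -1·row0 → [0,5,-4,-4]
  row2 -= 1·row0 → [0,-25,19,17]
  row3 -= -3·row0 → [0,0,0,2]
  row2 -= -5·row1 → [0,0,-1,-3]
  row3 -= 0·row1 → [0,0,0,2]
  row3 -= 0·row2 → [0,0,0,2]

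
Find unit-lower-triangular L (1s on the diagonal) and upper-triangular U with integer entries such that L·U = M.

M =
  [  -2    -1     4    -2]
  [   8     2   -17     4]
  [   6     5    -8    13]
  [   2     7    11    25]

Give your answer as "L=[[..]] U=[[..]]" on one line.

  r1 -= -4·r0 → [0,-2,-1,-4]
  r2 -= -3·r0 → [0,2,4,7]
  r3 -= -1·r0 → [0,6,15,23]
  r2 -= -1·r1 → [0,0,3,3]
  r3 -= -3·r1 → [0,0,12,11]
  r3 -= 4·r2 → [0,0,0,-1]

L=[[1,0,0,0],[-4,1,0,0],[-3,-1,1,0],[-1,-3,4,1]] U=[[-2,-1,4,-2],[0,-2,-1,-4],[0,0,3,3],[0,0,0,-1]]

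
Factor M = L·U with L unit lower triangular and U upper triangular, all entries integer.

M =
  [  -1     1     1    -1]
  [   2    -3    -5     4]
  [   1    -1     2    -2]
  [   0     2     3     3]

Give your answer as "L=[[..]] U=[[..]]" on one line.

L=[[1,0,0,0],[-2,1,0,0],[-1,0,1,0],[0,-2,-1,1]] U=[[-1,1,1,-1],[0,-1,-3,2],[0,0,3,-3],[0,0,0,4]]

  row1 -= -2·row0 → [0,-1,-3,2]
  row2 -= -1·row0 → [0,0,3,-3]
  row3 -= 0·row0 → [0,2,3,3]
  row2 -= 0·row1 → [0,0,3,-3]
  row3 -= -2·row1 → [0,0,-3,7]
  row3 -= -1·row2 → [0,0,0,4]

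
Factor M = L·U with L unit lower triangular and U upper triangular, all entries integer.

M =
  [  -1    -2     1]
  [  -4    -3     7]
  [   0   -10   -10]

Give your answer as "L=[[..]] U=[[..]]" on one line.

L=[[1,0,0],[4,1,0],[0,-2,1]] U=[[-1,-2,1],[0,5,3],[0,0,-4]]

  R1 -= 4·R0 → [0,5,3]
  R2 -= 0·R0 → [0,-10,-10]
  R2 -= -2·R1 → [0,0,-4]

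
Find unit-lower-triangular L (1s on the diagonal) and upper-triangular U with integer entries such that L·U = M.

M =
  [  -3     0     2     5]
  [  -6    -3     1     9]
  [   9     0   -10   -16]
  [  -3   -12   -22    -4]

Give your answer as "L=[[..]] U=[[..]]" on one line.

  R1 -= 2·R0 → [0,-3,-3,-1]
  R2 -= -3·R0 → [0,0,-4,-1]
  R3 -= 1·R0 → [0,-12,-24,-9]
  R2 -= 0·R1 → [0,0,-4,-1]
  R3 -= 4·R1 → [0,0,-12,-5]
  R3 -= 3·R2 → [0,0,0,-2]

L=[[1,0,0,0],[2,1,0,0],[-3,0,1,0],[1,4,3,1]] U=[[-3,0,2,5],[0,-3,-3,-1],[0,0,-4,-1],[0,0,0,-2]]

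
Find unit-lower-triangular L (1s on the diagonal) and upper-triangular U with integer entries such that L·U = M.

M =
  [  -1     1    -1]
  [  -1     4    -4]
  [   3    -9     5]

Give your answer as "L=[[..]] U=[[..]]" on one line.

L=[[1,0,0],[1,1,0],[-3,-2,1]] U=[[-1,1,-1],[0,3,-3],[0,0,-4]]

  row1 -= 1·row0 → [0,3,-3]
  row2 -= -3·row0 → [0,-6,2]
  row2 -= -2·row1 → [0,0,-4]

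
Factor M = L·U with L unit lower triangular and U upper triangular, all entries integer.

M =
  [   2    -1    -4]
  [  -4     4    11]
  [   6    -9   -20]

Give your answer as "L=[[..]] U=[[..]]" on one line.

  r1 -= -2·r0 → [0,2,3]
  r2 -= 3·r0 → [0,-6,-8]
  r2 -= -3·r1 → [0,0,1]

L=[[1,0,0],[-2,1,0],[3,-3,1]] U=[[2,-1,-4],[0,2,3],[0,0,1]]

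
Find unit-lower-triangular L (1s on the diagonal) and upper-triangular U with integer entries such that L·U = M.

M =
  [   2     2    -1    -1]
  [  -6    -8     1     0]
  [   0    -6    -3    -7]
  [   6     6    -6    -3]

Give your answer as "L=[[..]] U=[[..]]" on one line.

L=[[1,0,0,0],[-3,1,0,0],[0,3,1,0],[3,0,-1,1]] U=[[2,2,-1,-1],[0,-2,-2,-3],[0,0,3,2],[0,0,0,2]]

  R1 -= -3·R0 → [0,-2,-2,-3]
  R2 -= 0·R0 → [0,-6,-3,-7]
  R3 -= 3·R0 → [0,0,-3,0]
  R2 -= 3·R1 → [0,0,3,2]
  R3 -= 0·R1 → [0,0,-3,0]
  R3 -= -1·R2 → [0,0,0,2]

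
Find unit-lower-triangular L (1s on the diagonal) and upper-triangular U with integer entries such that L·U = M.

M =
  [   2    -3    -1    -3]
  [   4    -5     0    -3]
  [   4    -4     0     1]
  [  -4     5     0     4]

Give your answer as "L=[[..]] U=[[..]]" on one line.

L=[[1,0,0,0],[2,1,0,0],[2,2,1,0],[-2,-1,0,1]] U=[[2,-3,-1,-3],[0,1,2,3],[0,0,-2,1],[0,0,0,1]]

  row1 -= 2·row0 → [0,1,2,3]
  row2 -= 2·row0 → [0,2,2,7]
  row3 -= -2·row0 → [0,-1,-2,-2]
  row2 -= 2·row1 → [0,0,-2,1]
  row3 -= -1·row1 → [0,0,0,1]
  row3 -= 0·row2 → [0,0,0,1]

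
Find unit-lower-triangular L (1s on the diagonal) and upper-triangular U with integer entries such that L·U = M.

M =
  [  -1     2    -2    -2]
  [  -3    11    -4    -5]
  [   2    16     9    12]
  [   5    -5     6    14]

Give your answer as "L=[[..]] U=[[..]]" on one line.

L=[[1,0,0,0],[3,1,0,0],[-2,4,1,0],[-5,1,2,1]] U=[[-1,2,-2,-2],[0,5,2,1],[0,0,-3,4],[0,0,0,-5]]

  r1 -= 3·r0 → [0,5,2,1]
  r2 -= -2·r0 → [0,20,5,8]
  r3 -= -5·r0 → [0,5,-4,4]
  r2 -= 4·r1 → [0,0,-3,4]
  r3 -= 1·r1 → [0,0,-6,3]
  r3 -= 2·r2 → [0,0,0,-5]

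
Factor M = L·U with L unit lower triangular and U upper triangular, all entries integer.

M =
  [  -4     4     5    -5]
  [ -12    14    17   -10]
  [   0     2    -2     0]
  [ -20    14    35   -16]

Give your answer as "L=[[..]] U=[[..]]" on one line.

L=[[1,0,0,0],[3,1,0,0],[0,1,1,0],[5,-3,-4,1]] U=[[-4,4,5,-5],[0,2,2,5],[0,0,-4,-5],[0,0,0,4]]

  row1 -= 3·row0 → [0,2,2,5]
  row2 -= 0·row0 → [0,2,-2,0]
  row3 -= 5·row0 → [0,-6,10,9]
  row2 -= 1·row1 → [0,0,-4,-5]
  row3 -= -3·row1 → [0,0,16,24]
  row3 -= -4·row2 → [0,0,0,4]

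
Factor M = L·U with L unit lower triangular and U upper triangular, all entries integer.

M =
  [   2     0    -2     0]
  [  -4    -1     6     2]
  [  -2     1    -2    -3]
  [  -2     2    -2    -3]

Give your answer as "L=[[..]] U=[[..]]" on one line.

L=[[1,0,0,0],[-2,1,0,0],[-1,-1,1,0],[-1,-2,0,1]] U=[[2,0,-2,0],[0,-1,2,2],[0,0,-2,-1],[0,0,0,1]]

  row1 -= -2·row0 → [0,-1,2,2]
  row2 -= -1·row0 → [0,1,-4,-3]
  row3 -= -1·row0 → [0,2,-4,-3]
  row2 -= -1·row1 → [0,0,-2,-1]
  row3 -= -2·row1 → [0,0,0,1]
  row3 -= 0·row2 → [0,0,0,1]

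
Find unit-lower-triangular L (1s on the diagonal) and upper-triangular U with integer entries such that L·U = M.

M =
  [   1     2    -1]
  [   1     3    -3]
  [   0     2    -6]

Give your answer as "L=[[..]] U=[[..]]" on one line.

L=[[1,0,0],[1,1,0],[0,2,1]] U=[[1,2,-1],[0,1,-2],[0,0,-2]]

  R1 -= 1·R0 → [0,1,-2]
  R2 -= 0·R0 → [0,2,-6]
  R2 -= 2·R1 → [0,0,-2]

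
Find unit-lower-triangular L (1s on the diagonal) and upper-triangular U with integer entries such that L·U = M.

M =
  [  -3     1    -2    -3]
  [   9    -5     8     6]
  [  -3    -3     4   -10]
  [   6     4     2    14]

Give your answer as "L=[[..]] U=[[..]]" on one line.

L=[[1,0,0,0],[-3,1,0,0],[1,2,1,0],[-2,-3,2,1]] U=[[-3,1,-2,-3],[0,-2,2,-3],[0,0,2,-1],[0,0,0,1]]

  r1 -= -3·r0 → [0,-2,2,-3]
  r2 -= 1·r0 → [0,-4,6,-7]
  r3 -= -2·r0 → [0,6,-2,8]
  r2 -= 2·r1 → [0,0,2,-1]
  r3 -= -3·r1 → [0,0,4,-1]
  r3 -= 2·r2 → [0,0,0,1]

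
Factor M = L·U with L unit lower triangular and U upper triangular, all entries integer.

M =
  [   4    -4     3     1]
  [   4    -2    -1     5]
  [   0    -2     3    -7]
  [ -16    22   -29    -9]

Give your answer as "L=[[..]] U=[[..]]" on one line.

  r1 -= 1·r0 → [0,2,-4,4]
  r2 -= 0·r0 → [0,-2,3,-7]
  r3 -= -4·r0 → [0,6,-17,-5]
  r2 -= -1·r1 → [0,0,-1,-3]
  r3 -= 3·r1 → [0,0,-5,-17]
  r3 -= 5·r2 → [0,0,0,-2]

L=[[1,0,0,0],[1,1,0,0],[0,-1,1,0],[-4,3,5,1]] U=[[4,-4,3,1],[0,2,-4,4],[0,0,-1,-3],[0,0,0,-2]]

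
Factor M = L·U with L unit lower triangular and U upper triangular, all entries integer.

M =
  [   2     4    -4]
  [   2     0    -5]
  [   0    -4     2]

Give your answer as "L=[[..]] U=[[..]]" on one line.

  row1 -= 1·row0 → [0,-4,-1]
  row2 -= 0·row0 → [0,-4,2]
  row2 -= 1·row1 → [0,0,3]

L=[[1,0,0],[1,1,0],[0,1,1]] U=[[2,4,-4],[0,-4,-1],[0,0,3]]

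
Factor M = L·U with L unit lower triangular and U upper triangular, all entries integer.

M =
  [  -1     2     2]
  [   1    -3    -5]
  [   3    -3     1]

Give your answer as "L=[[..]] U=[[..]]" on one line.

  row1 -= -1·row0 → [0,-1,-3]
  row2 -= -3·row0 → [0,3,7]
  row2 -= -3·row1 → [0,0,-2]

L=[[1,0,0],[-1,1,0],[-3,-3,1]] U=[[-1,2,2],[0,-1,-3],[0,0,-2]]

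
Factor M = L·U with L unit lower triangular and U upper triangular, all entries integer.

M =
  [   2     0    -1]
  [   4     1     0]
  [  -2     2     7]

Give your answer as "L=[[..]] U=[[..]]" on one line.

L=[[1,0,0],[2,1,0],[-1,2,1]] U=[[2,0,-1],[0,1,2],[0,0,2]]

  R1 -= 2·R0 → [0,1,2]
  R2 -= -1·R0 → [0,2,6]
  R2 -= 2·R1 → [0,0,2]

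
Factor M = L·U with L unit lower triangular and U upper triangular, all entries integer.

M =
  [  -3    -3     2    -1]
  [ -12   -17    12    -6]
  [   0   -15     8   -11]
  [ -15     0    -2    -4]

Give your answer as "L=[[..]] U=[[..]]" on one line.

  row1 -= 4·row0 → [0,-5,4,-2]
  row2 -= 0·row0 → [0,-15,8,-11]
  row3 -= 5·row0 → [0,15,-12,1]
  row2 -= 3·row1 → [0,0,-4,-5]
  row3 -= -3·row1 → [0,0,0,-5]
  row3 -= 0·row2 → [0,0,0,-5]

L=[[1,0,0,0],[4,1,0,0],[0,3,1,0],[5,-3,0,1]] U=[[-3,-3,2,-1],[0,-5,4,-2],[0,0,-4,-5],[0,0,0,-5]]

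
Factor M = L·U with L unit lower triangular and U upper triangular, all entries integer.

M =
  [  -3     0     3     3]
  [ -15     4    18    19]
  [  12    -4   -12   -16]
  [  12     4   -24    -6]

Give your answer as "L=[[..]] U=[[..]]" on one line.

L=[[1,0,0,0],[5,1,0,0],[-4,-1,1,0],[-4,1,-5,1]] U=[[-3,0,3,3],[0,4,3,4],[0,0,3,0],[0,0,0,2]]

  R1 -= 5·R0 → [0,4,3,4]
  R2 -= -4·R0 → [0,-4,0,-4]
  R3 -= -4·R0 → [0,4,-12,6]
  R2 -= -1·R1 → [0,0,3,0]
  R3 -= 1·R1 → [0,0,-15,2]
  R3 -= -5·R2 → [0,0,0,2]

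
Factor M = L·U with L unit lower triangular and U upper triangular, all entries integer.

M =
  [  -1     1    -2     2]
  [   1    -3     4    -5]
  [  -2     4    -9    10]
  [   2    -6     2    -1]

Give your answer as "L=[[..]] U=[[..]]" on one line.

  r1 -= -1·r0 → [0,-2,2,-3]
  r2 -= 2·r0 → [0,2,-5,6]
  r3 -= -2·r0 → [0,-4,-2,3]
  r2 -= -1·r1 → [0,0,-3,3]
  r3 -= 2·r1 → [0,0,-6,9]
  r3 -= 2·r2 → [0,0,0,3]

L=[[1,0,0,0],[-1,1,0,0],[2,-1,1,0],[-2,2,2,1]] U=[[-1,1,-2,2],[0,-2,2,-3],[0,0,-3,3],[0,0,0,3]]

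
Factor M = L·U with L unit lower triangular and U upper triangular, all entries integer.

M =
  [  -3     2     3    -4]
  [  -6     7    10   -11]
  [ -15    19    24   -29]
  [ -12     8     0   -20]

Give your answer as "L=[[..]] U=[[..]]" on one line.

  r1 -= 2·r0 → [0,3,4,-3]
  r2 -= 5·r0 → [0,9,9,-9]
  r3 -= 4·r0 → [0,0,-12,-4]
  r2 -= 3·r1 → [0,0,-3,0]
  r3 -= 0·r1 → [0,0,-12,-4]
  r3 -= 4·r2 → [0,0,0,-4]

L=[[1,0,0,0],[2,1,0,0],[5,3,1,0],[4,0,4,1]] U=[[-3,2,3,-4],[0,3,4,-3],[0,0,-3,0],[0,0,0,-4]]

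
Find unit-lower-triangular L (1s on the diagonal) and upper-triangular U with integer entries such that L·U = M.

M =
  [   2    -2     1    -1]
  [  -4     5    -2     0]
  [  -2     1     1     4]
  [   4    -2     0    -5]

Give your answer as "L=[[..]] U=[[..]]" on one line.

L=[[1,0,0,0],[-2,1,0,0],[-1,-1,1,0],[2,2,-1,1]] U=[[2,-2,1,-1],[0,1,0,-2],[0,0,2,1],[0,0,0,2]]

  r1 -= -2·r0 → [0,1,0,-2]
  r2 -= -1·r0 → [0,-1,2,3]
  r3 -= 2·r0 → [0,2,-2,-3]
  r2 -= -1·r1 → [0,0,2,1]
  r3 -= 2·r1 → [0,0,-2,1]
  r3 -= -1·r2 → [0,0,0,2]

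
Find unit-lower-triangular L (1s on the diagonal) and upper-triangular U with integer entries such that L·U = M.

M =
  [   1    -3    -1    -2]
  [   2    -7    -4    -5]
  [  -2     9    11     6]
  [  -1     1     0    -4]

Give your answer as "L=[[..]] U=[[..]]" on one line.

  R1 -= 2·R0 → [0,-1,-2,-1]
  R2 -= -2·R0 → [0,3,9,2]
  R3 -= -1·R0 → [0,-2,-1,-6]
  R2 -= -3·R1 → [0,0,3,-1]
  R3 -= 2·R1 → [0,0,3,-4]
  R3 -= 1·R2 → [0,0,0,-3]

L=[[1,0,0,0],[2,1,0,0],[-2,-3,1,0],[-1,2,1,1]] U=[[1,-3,-1,-2],[0,-1,-2,-1],[0,0,3,-1],[0,0,0,-3]]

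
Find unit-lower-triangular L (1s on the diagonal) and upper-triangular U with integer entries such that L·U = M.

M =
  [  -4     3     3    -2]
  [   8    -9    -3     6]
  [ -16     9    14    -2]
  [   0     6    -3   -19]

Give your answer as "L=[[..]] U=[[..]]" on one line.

L=[[1,0,0,0],[-2,1,0,0],[4,1,1,0],[0,-2,-3,1]] U=[[-4,3,3,-2],[0,-3,3,2],[0,0,-1,4],[0,0,0,-3]]

  row1 -= -2·row0 → [0,-3,3,2]
  row2 -= 4·row0 → [0,-3,2,6]
  row3 -= 0·row0 → [0,6,-3,-19]
  row2 -= 1·row1 → [0,0,-1,4]
  row3 -= -2·row1 → [0,0,3,-15]
  row3 -= -3·row2 → [0,0,0,-3]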